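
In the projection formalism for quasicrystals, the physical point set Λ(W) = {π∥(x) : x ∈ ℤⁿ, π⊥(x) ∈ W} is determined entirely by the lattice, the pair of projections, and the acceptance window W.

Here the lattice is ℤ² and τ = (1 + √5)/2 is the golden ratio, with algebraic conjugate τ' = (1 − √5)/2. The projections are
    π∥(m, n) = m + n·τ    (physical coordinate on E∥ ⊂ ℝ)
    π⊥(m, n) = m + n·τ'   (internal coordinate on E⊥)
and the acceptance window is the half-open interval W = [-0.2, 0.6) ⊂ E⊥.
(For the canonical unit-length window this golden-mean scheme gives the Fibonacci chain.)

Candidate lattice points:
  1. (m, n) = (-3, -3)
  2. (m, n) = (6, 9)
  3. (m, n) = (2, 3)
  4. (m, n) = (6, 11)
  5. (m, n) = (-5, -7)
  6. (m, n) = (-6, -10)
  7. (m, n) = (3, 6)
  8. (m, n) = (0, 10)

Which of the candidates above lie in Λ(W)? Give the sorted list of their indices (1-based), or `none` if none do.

2, 3, 6

Numerically τ ≈ 1.618034 and τ' = −1/τ ≈ -0.618034.
#1 (-3,-3): internal coord -3 + (-3)·τ' = -1.145898; -1.145898 ∉ [-0.2, 0.6) → out
#2 (6,9): internal coord 6 + (9)·τ' = +0.437694; +0.437694 ∈ [-0.2, 0.6) → IN Λ
#3 (2,3): internal coord 2 + (3)·τ' = +0.145898; +0.145898 ∈ [-0.2, 0.6) → IN Λ
#4 (6,11): internal coord 6 + (11)·τ' = -0.798374; -0.798374 ∉ [-0.2, 0.6) → out
#5 (-5,-7): internal coord -5 + (-7)·τ' = -0.673762; -0.673762 ∉ [-0.2, 0.6) → out
#6 (-6,-10): internal coord -6 + (-10)·τ' = +0.180340; +0.180340 ∈ [-0.2, 0.6) → IN Λ
#7 (3,6): internal coord 3 + (6)·τ' = -0.708204; -0.708204 ∉ [-0.2, 0.6) → out
#8 (0,10): internal coord 0 + (10)·τ' = -6.180340; -6.180340 ∉ [-0.2, 0.6) → out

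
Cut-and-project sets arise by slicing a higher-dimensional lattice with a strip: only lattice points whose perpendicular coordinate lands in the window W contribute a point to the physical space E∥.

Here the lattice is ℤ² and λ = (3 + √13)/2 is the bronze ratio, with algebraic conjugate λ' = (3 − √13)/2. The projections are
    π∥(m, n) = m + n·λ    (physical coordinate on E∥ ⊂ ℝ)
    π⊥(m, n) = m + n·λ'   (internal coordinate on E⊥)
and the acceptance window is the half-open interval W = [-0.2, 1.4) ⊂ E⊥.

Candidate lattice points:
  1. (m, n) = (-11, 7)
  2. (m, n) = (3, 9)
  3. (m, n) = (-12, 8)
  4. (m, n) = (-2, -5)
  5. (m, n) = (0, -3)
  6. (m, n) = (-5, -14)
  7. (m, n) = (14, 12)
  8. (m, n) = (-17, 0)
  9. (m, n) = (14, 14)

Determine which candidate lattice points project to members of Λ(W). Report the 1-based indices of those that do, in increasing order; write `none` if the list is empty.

Compute λ' = (3−√13)/2 = -0.302776, so π⊥(m,n) = m -0.302776·n.
#1 (-11,7): internal coord -11 + (7)·λ' = -13.119429; -13.119429 ∉ [-0.2, 1.4) → out
#2 (3,9): internal coord 3 + (9)·λ' = +0.275019; +0.275019 ∈ [-0.2, 1.4) → IN Λ
#3 (-12,8): internal coord -12 + (8)·λ' = -14.422205; -14.422205 ∉ [-0.2, 1.4) → out
#4 (-2,-5): internal coord -2 + (-5)·λ' = -0.486122; -0.486122 ∉ [-0.2, 1.4) → out
#5 (0,-3): internal coord 0 + (-3)·λ' = +0.908327; +0.908327 ∈ [-0.2, 1.4) → IN Λ
#6 (-5,-14): internal coord -5 + (-14)·λ' = -0.761141; -0.761141 ∉ [-0.2, 1.4) → out
#7 (14,12): internal coord 14 + (12)·λ' = +10.366692; +10.366692 ∉ [-0.2, 1.4) → out
#8 (-17,0): internal coord -17 + (0)·λ' = -17.000000; -17.000000 ∉ [-0.2, 1.4) → out
#9 (14,14): internal coord 14 + (14)·λ' = +9.761141; +9.761141 ∉ [-0.2, 1.4) → out

2, 5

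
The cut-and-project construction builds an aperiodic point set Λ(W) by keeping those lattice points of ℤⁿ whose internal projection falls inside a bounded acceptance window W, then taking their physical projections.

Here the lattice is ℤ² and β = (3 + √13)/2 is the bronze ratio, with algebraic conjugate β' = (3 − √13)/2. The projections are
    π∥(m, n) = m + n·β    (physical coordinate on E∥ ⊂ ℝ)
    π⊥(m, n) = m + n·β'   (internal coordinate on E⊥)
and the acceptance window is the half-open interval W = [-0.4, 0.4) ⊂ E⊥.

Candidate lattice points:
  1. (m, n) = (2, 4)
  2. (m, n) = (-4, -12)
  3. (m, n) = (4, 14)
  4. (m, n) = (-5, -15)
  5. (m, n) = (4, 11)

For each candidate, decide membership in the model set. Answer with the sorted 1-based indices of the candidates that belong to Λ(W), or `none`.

β' = (3−√13)/2 ≈ -0.302776.
#1 (2,4): internal coord 2 + (4)·β' = +0.788897; +0.788897 ∉ [-0.4, 0.4) → out
#2 (-4,-12): internal coord -4 + (-12)·β' = -0.366692; -0.366692 ∈ [-0.4, 0.4) → IN Λ
#3 (4,14): internal coord 4 + (14)·β' = -0.238859; -0.238859 ∈ [-0.4, 0.4) → IN Λ
#4 (-5,-15): internal coord -5 + (-15)·β' = -0.458365; -0.458365 ∉ [-0.4, 0.4) → out
#5 (4,11): internal coord 4 + (11)·β' = +0.669468; +0.669468 ∉ [-0.4, 0.4) → out

2, 3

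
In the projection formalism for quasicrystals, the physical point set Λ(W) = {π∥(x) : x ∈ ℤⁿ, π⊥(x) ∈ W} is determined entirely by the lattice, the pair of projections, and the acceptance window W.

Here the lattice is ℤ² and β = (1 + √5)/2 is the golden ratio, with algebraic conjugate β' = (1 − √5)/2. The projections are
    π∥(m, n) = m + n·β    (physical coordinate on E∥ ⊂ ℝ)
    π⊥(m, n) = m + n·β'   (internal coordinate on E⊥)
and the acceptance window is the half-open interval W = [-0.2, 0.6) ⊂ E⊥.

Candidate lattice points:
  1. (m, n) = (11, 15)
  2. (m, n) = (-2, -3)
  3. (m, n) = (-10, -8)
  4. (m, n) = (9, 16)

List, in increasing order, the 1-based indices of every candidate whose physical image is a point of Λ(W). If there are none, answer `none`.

Compute β' = (1−√5)/2 = -0.61803, so π⊥(m,n) = m -0.61803·n.
[1] lift (11,15): star map gives 1.72949; window check -0.2 ≤ 1.72949 < 0.6 is false → out
[2] lift (-2,-3): star map gives -0.14590; window check -0.2 ≤ -0.14590 < 0.6 is true → IN Λ
[3] lift (-10,-8): star map gives -5.05573; window check -0.2 ≤ -5.05573 < 0.6 is false → out
[4] lift (9,16): star map gives -0.88854; window check -0.2 ≤ -0.88854 < 0.6 is false → out

2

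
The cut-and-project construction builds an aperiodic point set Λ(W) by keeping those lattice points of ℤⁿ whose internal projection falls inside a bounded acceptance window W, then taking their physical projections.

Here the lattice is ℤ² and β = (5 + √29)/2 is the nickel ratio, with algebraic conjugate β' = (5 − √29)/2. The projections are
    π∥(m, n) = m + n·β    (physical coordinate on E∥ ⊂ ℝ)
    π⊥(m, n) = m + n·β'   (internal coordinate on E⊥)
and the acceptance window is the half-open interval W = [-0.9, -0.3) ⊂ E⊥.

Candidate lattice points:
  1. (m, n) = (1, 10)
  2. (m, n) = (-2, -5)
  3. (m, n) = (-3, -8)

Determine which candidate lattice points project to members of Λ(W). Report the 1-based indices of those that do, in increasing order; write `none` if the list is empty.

β' = (5−√29)/2 ≈ -0.192582.
[1] lift (1,10): star map gives -0.925824; window check -0.9 ≤ -0.925824 < -0.3 is false → out
[2] lift (-2,-5): star map gives -1.037088; window check -0.9 ≤ -1.037088 < -0.3 is false → out
[3] lift (-3,-8): star map gives -1.459341; window check -0.9 ≤ -1.459341 < -0.3 is false → out

none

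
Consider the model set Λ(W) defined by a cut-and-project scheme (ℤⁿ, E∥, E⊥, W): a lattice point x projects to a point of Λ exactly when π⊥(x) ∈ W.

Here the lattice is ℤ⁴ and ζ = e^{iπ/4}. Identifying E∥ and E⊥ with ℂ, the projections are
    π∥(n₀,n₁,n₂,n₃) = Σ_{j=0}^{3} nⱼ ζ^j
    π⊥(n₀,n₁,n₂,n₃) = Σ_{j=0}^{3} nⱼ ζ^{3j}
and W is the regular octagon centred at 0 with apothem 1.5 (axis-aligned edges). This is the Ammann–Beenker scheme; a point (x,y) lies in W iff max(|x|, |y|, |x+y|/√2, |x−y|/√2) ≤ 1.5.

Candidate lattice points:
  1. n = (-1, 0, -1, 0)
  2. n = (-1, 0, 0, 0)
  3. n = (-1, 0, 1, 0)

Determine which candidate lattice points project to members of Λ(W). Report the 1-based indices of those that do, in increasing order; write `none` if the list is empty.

1, 2, 3

π⊥(n) = n₀ + n₁ζ³ + n₂ζ⁶ + n₃ζ⁹ where ζ = e^{iπ/4}.
#1 (-1, 0, -1, 0): internal (-1.000000, 1.000000); octagon support 1.414214 vs apothem 1.5 → ∈ W
#2 (-1, 0, 0, 0): internal (-1.000000, 0.000000); octagon support 1.000000 vs apothem 1.5 → ∈ W
#3 (-1, 0, 1, 0): internal (-1.000000, -1.000000); octagon support 1.414214 vs apothem 1.5 → ∈ W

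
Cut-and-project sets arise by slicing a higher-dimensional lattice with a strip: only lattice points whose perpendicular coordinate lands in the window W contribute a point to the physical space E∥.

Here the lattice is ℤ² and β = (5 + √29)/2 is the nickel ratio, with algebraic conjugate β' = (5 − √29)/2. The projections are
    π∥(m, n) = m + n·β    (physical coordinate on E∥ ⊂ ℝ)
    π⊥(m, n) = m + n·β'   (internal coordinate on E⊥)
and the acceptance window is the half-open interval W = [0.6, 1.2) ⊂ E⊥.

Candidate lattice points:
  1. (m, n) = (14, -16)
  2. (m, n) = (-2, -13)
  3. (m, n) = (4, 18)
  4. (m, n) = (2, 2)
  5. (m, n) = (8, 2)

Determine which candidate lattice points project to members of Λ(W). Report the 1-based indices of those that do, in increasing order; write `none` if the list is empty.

Numerically β ≈ 5.19258 and β' = −1/β ≈ -0.19258.
#1 (14,-16): internal coord 14 + (-16)·β' = +17.08132; +17.08132 ∉ [0.6, 1.2) → out
#2 (-2,-13): internal coord -2 + (-13)·β' = +0.50357; +0.50357 ∉ [0.6, 1.2) → out
#3 (4,18): internal coord 4 + (18)·β' = +0.53352; +0.53352 ∉ [0.6, 1.2) → out
#4 (2,2): internal coord 2 + (2)·β' = +1.61484; +1.61484 ∉ [0.6, 1.2) → out
#5 (8,2): internal coord 8 + (2)·β' = +7.61484; +7.61484 ∉ [0.6, 1.2) → out

none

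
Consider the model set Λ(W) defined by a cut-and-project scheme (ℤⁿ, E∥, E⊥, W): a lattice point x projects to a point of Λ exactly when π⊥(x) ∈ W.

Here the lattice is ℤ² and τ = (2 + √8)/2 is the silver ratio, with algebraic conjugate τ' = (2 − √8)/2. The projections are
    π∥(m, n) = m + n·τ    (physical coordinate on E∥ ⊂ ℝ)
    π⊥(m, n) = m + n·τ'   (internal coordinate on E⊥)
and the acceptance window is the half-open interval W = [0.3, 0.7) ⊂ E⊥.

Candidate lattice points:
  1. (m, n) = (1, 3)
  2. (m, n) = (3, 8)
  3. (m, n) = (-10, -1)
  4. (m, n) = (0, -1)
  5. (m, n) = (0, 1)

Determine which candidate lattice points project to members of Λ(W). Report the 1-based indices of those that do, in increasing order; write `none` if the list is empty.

4

τ' = (2−√8)/2 ≈ -0.414214.
[1] lift (1,3): star map gives -0.242641; window check 0.3 ≤ -0.242641 < 0.7 is false → out
[2] lift (3,8): star map gives -0.313708; window check 0.3 ≤ -0.313708 < 0.7 is false → out
[3] lift (-10,-1): star map gives -9.585786; window check 0.3 ≤ -9.585786 < 0.7 is false → out
[4] lift (0,-1): star map gives 0.414214; window check 0.3 ≤ 0.414214 < 0.7 is true → IN Λ
[5] lift (0,1): star map gives -0.414214; window check 0.3 ≤ -0.414214 < 0.7 is false → out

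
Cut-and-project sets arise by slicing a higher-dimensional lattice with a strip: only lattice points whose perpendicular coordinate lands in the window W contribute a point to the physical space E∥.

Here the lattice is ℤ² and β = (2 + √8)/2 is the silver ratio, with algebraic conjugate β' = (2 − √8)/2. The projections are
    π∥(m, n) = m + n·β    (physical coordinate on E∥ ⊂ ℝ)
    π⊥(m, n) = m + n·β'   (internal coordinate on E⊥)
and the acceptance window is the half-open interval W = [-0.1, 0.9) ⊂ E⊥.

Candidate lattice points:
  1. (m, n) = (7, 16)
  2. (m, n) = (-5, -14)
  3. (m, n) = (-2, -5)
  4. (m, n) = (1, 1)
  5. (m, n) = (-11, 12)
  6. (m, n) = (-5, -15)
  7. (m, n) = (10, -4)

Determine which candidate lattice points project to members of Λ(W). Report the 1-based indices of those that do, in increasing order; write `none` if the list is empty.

1, 2, 3, 4

β' = (2−√8)/2 ≈ -0.41421.
#1 (7,16): internal coord 7 + (16)·β' = +0.37258; +0.37258 ∈ [-0.1, 0.9) → IN Λ
#2 (-5,-14): internal coord -5 + (-14)·β' = +0.79899; +0.79899 ∈ [-0.1, 0.9) → IN Λ
#3 (-2,-5): internal coord -2 + (-5)·β' = +0.07107; +0.07107 ∈ [-0.1, 0.9) → IN Λ
#4 (1,1): internal coord 1 + (1)·β' = +0.58579; +0.58579 ∈ [-0.1, 0.9) → IN Λ
#5 (-11,12): internal coord -11 + (12)·β' = -15.97056; -15.97056 ∉ [-0.1, 0.9) → out
#6 (-5,-15): internal coord -5 + (-15)·β' = +1.21320; +1.21320 ∉ [-0.1, 0.9) → out
#7 (10,-4): internal coord 10 + (-4)·β' = +11.65685; +11.65685 ∉ [-0.1, 0.9) → out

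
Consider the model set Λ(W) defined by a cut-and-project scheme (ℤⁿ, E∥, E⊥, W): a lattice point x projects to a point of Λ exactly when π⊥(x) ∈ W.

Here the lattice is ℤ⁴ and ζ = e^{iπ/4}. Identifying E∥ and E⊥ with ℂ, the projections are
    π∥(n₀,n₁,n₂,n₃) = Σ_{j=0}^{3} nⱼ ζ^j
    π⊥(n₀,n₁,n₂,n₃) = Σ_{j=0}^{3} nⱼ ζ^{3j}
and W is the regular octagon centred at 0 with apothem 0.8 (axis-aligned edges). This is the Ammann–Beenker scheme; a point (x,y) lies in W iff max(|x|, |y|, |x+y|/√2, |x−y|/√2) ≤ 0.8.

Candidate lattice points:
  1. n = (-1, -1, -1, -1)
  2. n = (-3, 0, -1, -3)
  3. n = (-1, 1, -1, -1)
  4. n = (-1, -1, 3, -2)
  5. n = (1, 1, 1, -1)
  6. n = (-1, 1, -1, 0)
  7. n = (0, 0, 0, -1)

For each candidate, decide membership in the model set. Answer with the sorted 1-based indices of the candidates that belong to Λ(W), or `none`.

With ζ = e^{iπ/4} the internal vectors are ζ^0,ζ^3,ζ^6,ζ^9.
candidate 1: n = (-1, -1, -1, -1) → π⊥ ≈ (-1.0000, -0.4142); max(|x|,|y|,|x±y|/√2) = 1.0000 > 0.8 ⇒ ∉ W
candidate 2: n = (-3, 0, -1, -3) → π⊥ ≈ (-5.1213, -1.1213); max(|x|,|y|,|x±y|/√2) = 5.1213 > 0.8 ⇒ ∉ W
candidate 3: n = (-1, 1, -1, -1) → π⊥ ≈ (-2.4142, +1.0000); max(|x|,|y|,|x±y|/√2) = 2.4142 > 0.8 ⇒ ∉ W
candidate 4: n = (-1, -1, 3, -2) → π⊥ ≈ (-1.7071, -5.1213); max(|x|,|y|,|x±y|/√2) = 5.1213 > 0.8 ⇒ ∉ W
candidate 5: n = (1, 1, 1, -1) → π⊥ ≈ (-0.4142, -1.0000); max(|x|,|y|,|x±y|/√2) = 1.0000 > 0.8 ⇒ ∉ W
candidate 6: n = (-1, 1, -1, 0) → π⊥ ≈ (-1.7071, +1.7071); max(|x|,|y|,|x±y|/√2) = 2.4142 > 0.8 ⇒ ∉ W
candidate 7: n = (0, 0, 0, -1) → π⊥ ≈ (-0.7071, -0.7071); max(|x|,|y|,|x±y|/√2) = 1.0000 > 0.8 ⇒ ∉ W

none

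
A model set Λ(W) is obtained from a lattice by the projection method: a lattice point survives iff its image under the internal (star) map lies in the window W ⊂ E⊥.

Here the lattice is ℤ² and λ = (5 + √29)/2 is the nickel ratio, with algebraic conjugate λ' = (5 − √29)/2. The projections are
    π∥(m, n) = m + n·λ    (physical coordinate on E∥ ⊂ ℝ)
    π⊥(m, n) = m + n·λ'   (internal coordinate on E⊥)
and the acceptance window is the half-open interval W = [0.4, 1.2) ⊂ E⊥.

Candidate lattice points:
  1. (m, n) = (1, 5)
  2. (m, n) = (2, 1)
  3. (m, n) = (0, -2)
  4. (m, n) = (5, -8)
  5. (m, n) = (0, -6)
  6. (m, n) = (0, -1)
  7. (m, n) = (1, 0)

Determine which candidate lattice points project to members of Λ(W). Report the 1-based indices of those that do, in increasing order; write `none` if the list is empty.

Numerically λ ≈ 5.192582 and λ' = −1/λ ≈ -0.192582.
[1] lift (1,5): star map gives 0.037088; window check 0.4 ≤ 0.037088 < 1.2 is false → out
[2] lift (2,1): star map gives 1.807418; window check 0.4 ≤ 1.807418 < 1.2 is false → out
[3] lift (0,-2): star map gives 0.385165; window check 0.4 ≤ 0.385165 < 1.2 is false → out
[4] lift (5,-8): star map gives 6.540659; window check 0.4 ≤ 6.540659 < 1.2 is false → out
[5] lift (0,-6): star map gives 1.155494; window check 0.4 ≤ 1.155494 < 1.2 is true → IN Λ
[6] lift (0,-1): star map gives 0.192582; window check 0.4 ≤ 0.192582 < 1.2 is false → out
[7] lift (1,0): star map gives 1.000000; window check 0.4 ≤ 1.000000 < 1.2 is true → IN Λ

5, 7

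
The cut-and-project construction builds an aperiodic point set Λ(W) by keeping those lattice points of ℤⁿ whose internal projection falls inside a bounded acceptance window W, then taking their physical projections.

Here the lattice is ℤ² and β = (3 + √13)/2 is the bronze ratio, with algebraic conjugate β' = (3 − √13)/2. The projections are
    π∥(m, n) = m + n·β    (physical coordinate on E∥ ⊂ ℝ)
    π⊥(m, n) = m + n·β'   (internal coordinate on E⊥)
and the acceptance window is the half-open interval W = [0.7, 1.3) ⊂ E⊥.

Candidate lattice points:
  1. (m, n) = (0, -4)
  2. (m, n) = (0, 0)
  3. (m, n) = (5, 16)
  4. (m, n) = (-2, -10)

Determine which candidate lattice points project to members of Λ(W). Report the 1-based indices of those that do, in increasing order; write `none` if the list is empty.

Numerically β ≈ 3.30278 and β' = −1/β ≈ -0.30278.
candidate 1: (m,n)=(0,-4) → π∥ = 0-4·β ≈ -13.21110, π⊥ = 0-4·β' ≈ 1.21110 ∈ [0.7, 1.3) ⇒ IN Λ
candidate 2: (m,n)=(0,0) → π∥ = 0+0·β ≈ 0.00000, π⊥ = 0+0·β' ≈ 0.00000 ∉ [0.7, 1.3) ⇒ out
candidate 3: (m,n)=(5,16) → π∥ = 5+16·β ≈ 57.84441, π⊥ = 5+16·β' ≈ 0.15559 ∉ [0.7, 1.3) ⇒ out
candidate 4: (m,n)=(-2,-10) → π∥ = -2-10·β ≈ -35.02776, π⊥ = -2-10·β' ≈ 1.02776 ∈ [0.7, 1.3) ⇒ IN Λ

1, 4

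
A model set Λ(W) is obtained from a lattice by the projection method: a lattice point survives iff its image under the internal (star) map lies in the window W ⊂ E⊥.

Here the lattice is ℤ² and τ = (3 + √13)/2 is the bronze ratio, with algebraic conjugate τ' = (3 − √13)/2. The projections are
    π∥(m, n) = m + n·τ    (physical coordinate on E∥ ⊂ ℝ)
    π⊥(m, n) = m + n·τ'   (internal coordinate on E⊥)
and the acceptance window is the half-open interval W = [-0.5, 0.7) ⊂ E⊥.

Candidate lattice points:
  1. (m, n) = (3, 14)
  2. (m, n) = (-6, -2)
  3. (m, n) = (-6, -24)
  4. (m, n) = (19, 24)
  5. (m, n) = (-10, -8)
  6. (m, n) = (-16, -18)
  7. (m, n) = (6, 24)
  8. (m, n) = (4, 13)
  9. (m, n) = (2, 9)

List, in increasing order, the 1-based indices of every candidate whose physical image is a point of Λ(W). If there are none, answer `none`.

8

τ' = (3−√13)/2 ≈ -0.3028.
candidate 1: (m,n)=(3,14) → π∥ = 3+14·τ ≈ 49.2389, π⊥ = 3+14·τ' ≈ -1.2389 ∉ [-0.5, 0.7) ⇒ out
candidate 2: (m,n)=(-6,-2) → π∥ = -6-2·τ ≈ -12.6056, π⊥ = -6-2·τ' ≈ -5.3944 ∉ [-0.5, 0.7) ⇒ out
candidate 3: (m,n)=(-6,-24) → π∥ = -6-24·τ ≈ -85.2666, π⊥ = -6-24·τ' ≈ 1.2666 ∉ [-0.5, 0.7) ⇒ out
candidate 4: (m,n)=(19,24) → π∥ = 19+24·τ ≈ 98.2666, π⊥ = 19+24·τ' ≈ 11.7334 ∉ [-0.5, 0.7) ⇒ out
candidate 5: (m,n)=(-10,-8) → π∥ = -10-8·τ ≈ -36.4222, π⊥ = -10-8·τ' ≈ -7.5778 ∉ [-0.5, 0.7) ⇒ out
candidate 6: (m,n)=(-16,-18) → π∥ = -16-18·τ ≈ -75.4500, π⊥ = -16-18·τ' ≈ -10.5500 ∉ [-0.5, 0.7) ⇒ out
candidate 7: (m,n)=(6,24) → π∥ = 6+24·τ ≈ 85.2666, π⊥ = 6+24·τ' ≈ -1.2666 ∉ [-0.5, 0.7) ⇒ out
candidate 8: (m,n)=(4,13) → π∥ = 4+13·τ ≈ 46.9361, π⊥ = 4+13·τ' ≈ 0.0639 ∈ [-0.5, 0.7) ⇒ IN Λ
candidate 9: (m,n)=(2,9) → π∥ = 2+9·τ ≈ 31.7250, π⊥ = 2+9·τ' ≈ -0.7250 ∉ [-0.5, 0.7) ⇒ out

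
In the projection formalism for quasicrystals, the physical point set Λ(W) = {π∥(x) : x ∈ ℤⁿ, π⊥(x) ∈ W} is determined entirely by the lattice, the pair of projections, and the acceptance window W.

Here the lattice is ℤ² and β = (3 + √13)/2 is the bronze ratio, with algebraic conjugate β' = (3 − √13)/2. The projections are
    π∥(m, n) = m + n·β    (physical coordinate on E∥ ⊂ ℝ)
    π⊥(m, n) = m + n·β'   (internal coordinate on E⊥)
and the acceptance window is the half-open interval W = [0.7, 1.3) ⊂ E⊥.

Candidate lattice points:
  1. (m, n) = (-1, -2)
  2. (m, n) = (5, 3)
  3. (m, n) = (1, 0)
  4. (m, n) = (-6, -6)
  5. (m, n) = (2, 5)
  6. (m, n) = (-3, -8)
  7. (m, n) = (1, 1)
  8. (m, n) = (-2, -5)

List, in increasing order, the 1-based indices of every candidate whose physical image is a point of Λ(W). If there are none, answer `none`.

β' = (3−√13)/2 ≈ -0.302776.
#1 (-1,-2): internal coord -1 + (-2)·β' = -0.394449; -0.394449 ∉ [0.7, 1.3) → out
#2 (5,3): internal coord 5 + (3)·β' = +4.091673; +4.091673 ∉ [0.7, 1.3) → out
#3 (1,0): internal coord 1 + (0)·β' = +1.000000; +1.000000 ∈ [0.7, 1.3) → IN Λ
#4 (-6,-6): internal coord -6 + (-6)·β' = -4.183346; -4.183346 ∉ [0.7, 1.3) → out
#5 (2,5): internal coord 2 + (5)·β' = +0.486122; +0.486122 ∉ [0.7, 1.3) → out
#6 (-3,-8): internal coord -3 + (-8)·β' = -0.577795; -0.577795 ∉ [0.7, 1.3) → out
#7 (1,1): internal coord 1 + (1)·β' = +0.697224; +0.697224 ∉ [0.7, 1.3) → out
#8 (-2,-5): internal coord -2 + (-5)·β' = -0.486122; -0.486122 ∉ [0.7, 1.3) → out

3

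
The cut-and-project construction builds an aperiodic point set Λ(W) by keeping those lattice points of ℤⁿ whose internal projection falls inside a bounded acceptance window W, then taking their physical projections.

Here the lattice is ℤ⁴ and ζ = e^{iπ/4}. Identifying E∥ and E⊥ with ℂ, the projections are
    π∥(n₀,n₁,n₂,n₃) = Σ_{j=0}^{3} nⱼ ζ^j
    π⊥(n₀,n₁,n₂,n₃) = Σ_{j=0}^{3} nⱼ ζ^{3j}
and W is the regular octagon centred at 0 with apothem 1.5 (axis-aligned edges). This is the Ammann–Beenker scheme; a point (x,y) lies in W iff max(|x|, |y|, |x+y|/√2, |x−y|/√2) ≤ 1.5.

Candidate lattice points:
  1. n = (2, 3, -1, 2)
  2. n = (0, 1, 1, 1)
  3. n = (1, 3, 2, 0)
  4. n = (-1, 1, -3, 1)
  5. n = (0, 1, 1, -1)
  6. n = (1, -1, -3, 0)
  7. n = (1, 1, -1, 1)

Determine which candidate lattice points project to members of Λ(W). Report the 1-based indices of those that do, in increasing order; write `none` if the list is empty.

2, 3

With ζ = e^{iπ/4} the internal vectors are ζ^0,ζ^3,ζ^6,ζ^9.
#1 (2, 3, -1, 2): internal (1.292893, 4.535534); octagon support 4.535534 vs apothem 1.5 → ∉ W
#2 (0, 1, 1, 1): internal (0.000000, 0.414214); octagon support 0.414214 vs apothem 1.5 → ∈ W
#3 (1, 3, 2, 0): internal (-1.121320, 0.121320); octagon support 1.121320 vs apothem 1.5 → ∈ W
#4 (-1, 1, -3, 1): internal (-1.000000, 4.414214); octagon support 4.414214 vs apothem 1.5 → ∉ W
#5 (0, 1, 1, -1): internal (-1.414214, -1.000000); octagon support 1.707107 vs apothem 1.5 → ∉ W
#6 (1, -1, -3, 0): internal (1.707107, 2.292893); octagon support 2.828427 vs apothem 1.5 → ∉ W
#7 (1, 1, -1, 1): internal (1.000000, 2.414214); octagon support 2.414214 vs apothem 1.5 → ∉ W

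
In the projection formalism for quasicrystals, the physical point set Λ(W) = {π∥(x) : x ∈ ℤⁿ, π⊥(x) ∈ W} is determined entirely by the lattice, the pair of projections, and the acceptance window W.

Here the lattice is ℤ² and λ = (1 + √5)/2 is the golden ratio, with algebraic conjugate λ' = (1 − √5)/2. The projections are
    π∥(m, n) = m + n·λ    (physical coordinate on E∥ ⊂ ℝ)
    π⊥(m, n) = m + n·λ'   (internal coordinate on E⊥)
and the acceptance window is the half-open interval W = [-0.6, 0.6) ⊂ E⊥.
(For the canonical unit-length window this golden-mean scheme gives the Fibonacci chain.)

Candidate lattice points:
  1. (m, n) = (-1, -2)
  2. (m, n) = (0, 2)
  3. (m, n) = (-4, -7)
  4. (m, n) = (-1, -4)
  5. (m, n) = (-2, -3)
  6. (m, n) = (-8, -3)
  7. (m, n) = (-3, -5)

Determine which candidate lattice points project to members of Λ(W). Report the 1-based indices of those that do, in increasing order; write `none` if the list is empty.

Numerically λ ≈ 1.61803 and λ' = −1/λ ≈ -0.61803.
[1] lift (-1,-2): star map gives 0.23607; window check -0.6 ≤ 0.23607 < 0.6 is true → IN Λ
[2] lift (0,2): star map gives -1.23607; window check -0.6 ≤ -1.23607 < 0.6 is false → out
[3] lift (-4,-7): star map gives 0.32624; window check -0.6 ≤ 0.32624 < 0.6 is true → IN Λ
[4] lift (-1,-4): star map gives 1.47214; window check -0.6 ≤ 1.47214 < 0.6 is false → out
[5] lift (-2,-3): star map gives -0.14590; window check -0.6 ≤ -0.14590 < 0.6 is true → IN Λ
[6] lift (-8,-3): star map gives -6.14590; window check -0.6 ≤ -6.14590 < 0.6 is false → out
[7] lift (-3,-5): star map gives 0.09017; window check -0.6 ≤ 0.09017 < 0.6 is true → IN Λ

1, 3, 5, 7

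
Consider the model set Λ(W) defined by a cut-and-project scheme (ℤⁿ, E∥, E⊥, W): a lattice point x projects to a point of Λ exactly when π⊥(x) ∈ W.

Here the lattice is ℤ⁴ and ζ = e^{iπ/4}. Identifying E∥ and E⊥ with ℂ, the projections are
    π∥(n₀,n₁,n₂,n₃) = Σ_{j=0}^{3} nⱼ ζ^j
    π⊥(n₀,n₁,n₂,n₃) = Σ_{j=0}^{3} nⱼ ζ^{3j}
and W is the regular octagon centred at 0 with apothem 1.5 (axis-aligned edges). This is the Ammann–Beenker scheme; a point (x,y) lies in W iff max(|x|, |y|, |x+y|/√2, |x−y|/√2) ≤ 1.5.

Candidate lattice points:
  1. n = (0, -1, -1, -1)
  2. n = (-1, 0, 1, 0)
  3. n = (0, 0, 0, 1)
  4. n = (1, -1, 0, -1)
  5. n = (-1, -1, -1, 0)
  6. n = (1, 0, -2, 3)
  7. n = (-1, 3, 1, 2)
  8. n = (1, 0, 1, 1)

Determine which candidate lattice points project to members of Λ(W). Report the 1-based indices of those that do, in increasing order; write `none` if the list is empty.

1, 2, 3, 5

Internal map: ζ^{3j} for j=0..3 gives (1,0), (−√2/2,√2/2), (0,−1), (√2/2,√2/2).
#1 (0, -1, -1, -1): internal (0.0000, -0.4142); octagon support 0.4142 vs apothem 1.5 → ∈ W
#2 (-1, 0, 1, 0): internal (-1.0000, -1.0000); octagon support 1.4142 vs apothem 1.5 → ∈ W
#3 (0, 0, 0, 1): internal (0.7071, 0.7071); octagon support 1.0000 vs apothem 1.5 → ∈ W
#4 (1, -1, 0, -1): internal (1.0000, -1.4142); octagon support 1.7071 vs apothem 1.5 → ∉ W
#5 (-1, -1, -1, 0): internal (-0.2929, 0.2929); octagon support 0.4142 vs apothem 1.5 → ∈ W
#6 (1, 0, -2, 3): internal (3.1213, 4.1213); octagon support 5.1213 vs apothem 1.5 → ∉ W
#7 (-1, 3, 1, 2): internal (-1.7071, 2.5355); octagon support 3.0000 vs apothem 1.5 → ∉ W
#8 (1, 0, 1, 1): internal (1.7071, -0.2929); octagon support 1.7071 vs apothem 1.5 → ∉ W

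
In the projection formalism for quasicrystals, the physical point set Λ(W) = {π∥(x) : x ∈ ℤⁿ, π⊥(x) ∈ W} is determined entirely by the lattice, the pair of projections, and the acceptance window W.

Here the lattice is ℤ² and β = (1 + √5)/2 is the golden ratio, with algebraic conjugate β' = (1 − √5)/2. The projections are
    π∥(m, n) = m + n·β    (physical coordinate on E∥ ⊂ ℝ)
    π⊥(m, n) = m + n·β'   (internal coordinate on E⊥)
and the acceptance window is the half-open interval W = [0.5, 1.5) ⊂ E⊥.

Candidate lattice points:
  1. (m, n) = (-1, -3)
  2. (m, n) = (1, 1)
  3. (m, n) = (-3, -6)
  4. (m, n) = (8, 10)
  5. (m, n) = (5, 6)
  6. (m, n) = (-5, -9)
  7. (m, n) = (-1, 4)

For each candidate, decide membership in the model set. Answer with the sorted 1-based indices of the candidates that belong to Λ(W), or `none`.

1, 3, 5, 6

β' = (1−√5)/2 ≈ -0.6180.
#1 (-1,-3): internal coord -1 + (-3)·β' = +0.8541; +0.8541 ∈ [0.5, 1.5) → IN Λ
#2 (1,1): internal coord 1 + (1)·β' = +0.3820; +0.3820 ∉ [0.5, 1.5) → out
#3 (-3,-6): internal coord -3 + (-6)·β' = +0.7082; +0.7082 ∈ [0.5, 1.5) → IN Λ
#4 (8,10): internal coord 8 + (10)·β' = +1.8197; +1.8197 ∉ [0.5, 1.5) → out
#5 (5,6): internal coord 5 + (6)·β' = +1.2918; +1.2918 ∈ [0.5, 1.5) → IN Λ
#6 (-5,-9): internal coord -5 + (-9)·β' = +0.5623; +0.5623 ∈ [0.5, 1.5) → IN Λ
#7 (-1,4): internal coord -1 + (4)·β' = -3.4721; -3.4721 ∉ [0.5, 1.5) → out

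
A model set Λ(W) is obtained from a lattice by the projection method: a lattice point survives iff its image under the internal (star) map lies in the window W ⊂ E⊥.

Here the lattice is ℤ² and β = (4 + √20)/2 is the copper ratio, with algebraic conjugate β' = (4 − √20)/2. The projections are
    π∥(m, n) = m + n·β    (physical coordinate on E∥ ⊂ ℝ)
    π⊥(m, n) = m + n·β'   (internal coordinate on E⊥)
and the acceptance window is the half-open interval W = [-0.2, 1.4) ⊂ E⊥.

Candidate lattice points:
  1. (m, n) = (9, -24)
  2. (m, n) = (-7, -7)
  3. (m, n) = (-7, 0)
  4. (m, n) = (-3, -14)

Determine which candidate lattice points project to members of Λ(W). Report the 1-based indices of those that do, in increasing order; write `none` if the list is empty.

Compute β' = (4−√20)/2 = -0.2361, so π⊥(m,n) = m -0.2361·n.
#1 (9,-24): internal coord 9 + (-24)·β' = +14.6656; +14.6656 ∉ [-0.2, 1.4) → out
#2 (-7,-7): internal coord -7 + (-7)·β' = -5.3475; -5.3475 ∉ [-0.2, 1.4) → out
#3 (-7,0): internal coord -7 + (0)·β' = -7.0000; -7.0000 ∉ [-0.2, 1.4) → out
#4 (-3,-14): internal coord -3 + (-14)·β' = +0.3050; +0.3050 ∈ [-0.2, 1.4) → IN Λ

4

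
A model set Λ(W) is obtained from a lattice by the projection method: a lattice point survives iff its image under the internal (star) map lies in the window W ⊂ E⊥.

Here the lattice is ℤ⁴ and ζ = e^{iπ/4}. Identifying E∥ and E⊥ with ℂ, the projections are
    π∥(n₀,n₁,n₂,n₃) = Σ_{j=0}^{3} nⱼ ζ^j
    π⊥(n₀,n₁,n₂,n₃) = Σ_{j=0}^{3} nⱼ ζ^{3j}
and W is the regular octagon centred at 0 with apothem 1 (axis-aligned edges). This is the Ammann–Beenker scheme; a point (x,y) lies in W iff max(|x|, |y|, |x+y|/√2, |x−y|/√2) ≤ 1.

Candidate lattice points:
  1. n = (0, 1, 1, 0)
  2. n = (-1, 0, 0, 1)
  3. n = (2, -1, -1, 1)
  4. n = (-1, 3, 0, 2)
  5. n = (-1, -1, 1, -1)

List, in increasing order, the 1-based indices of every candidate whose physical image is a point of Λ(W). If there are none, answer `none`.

With ζ = e^{iπ/4} the internal vectors are ζ^0,ζ^3,ζ^6,ζ^9.
candidate 1: n = (0, 1, 1, 0) → π⊥ ≈ (-0.70711, -0.29289); max(|x|,|y|,|x±y|/√2) = 0.70711 ≤ 1 ⇒ ∈ W
candidate 2: n = (-1, 0, 0, 1) → π⊥ ≈ (-0.29289, +0.70711); max(|x|,|y|,|x±y|/√2) = 0.70711 ≤ 1 ⇒ ∈ W
candidate 3: n = (2, -1, -1, 1) → π⊥ ≈ (+3.41421, +1.00000); max(|x|,|y|,|x±y|/√2) = 3.41421 > 1 ⇒ ∉ W
candidate 4: n = (-1, 3, 0, 2) → π⊥ ≈ (-1.70711, +3.53553); max(|x|,|y|,|x±y|/√2) = 3.70711 > 1 ⇒ ∉ W
candidate 5: n = (-1, -1, 1, -1) → π⊥ ≈ (-1.00000, -2.41421); max(|x|,|y|,|x±y|/√2) = 2.41421 > 1 ⇒ ∉ W

1, 2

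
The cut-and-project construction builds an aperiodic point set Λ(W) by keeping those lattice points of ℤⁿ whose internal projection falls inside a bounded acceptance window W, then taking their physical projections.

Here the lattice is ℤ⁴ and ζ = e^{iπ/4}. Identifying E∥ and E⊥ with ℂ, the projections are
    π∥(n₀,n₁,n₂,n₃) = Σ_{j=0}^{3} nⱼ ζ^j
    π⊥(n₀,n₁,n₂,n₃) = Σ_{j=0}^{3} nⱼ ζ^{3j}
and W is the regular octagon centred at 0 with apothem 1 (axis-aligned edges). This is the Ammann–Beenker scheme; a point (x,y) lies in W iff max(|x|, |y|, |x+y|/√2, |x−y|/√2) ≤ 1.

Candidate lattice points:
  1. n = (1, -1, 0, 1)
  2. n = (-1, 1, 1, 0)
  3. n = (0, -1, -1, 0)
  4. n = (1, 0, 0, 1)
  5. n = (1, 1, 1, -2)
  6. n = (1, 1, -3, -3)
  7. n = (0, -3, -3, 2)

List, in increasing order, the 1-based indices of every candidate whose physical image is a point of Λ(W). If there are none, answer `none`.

Internal map: ζ^{3j} for j=0..3 gives (1,0), (−√2/2,√2/2), (0,−1), (√2/2,√2/2).
#1 (1, -1, 0, 1): internal (2.4142, 0.0000); octagon support 2.4142 vs apothem 1 → ∉ W
#2 (-1, 1, 1, 0): internal (-1.7071, -0.2929); octagon support 1.7071 vs apothem 1 → ∉ W
#3 (0, -1, -1, 0): internal (0.7071, 0.2929); octagon support 0.7071 vs apothem 1 → ∈ W
#4 (1, 0, 0, 1): internal (1.7071, 0.7071); octagon support 1.7071 vs apothem 1 → ∉ W
#5 (1, 1, 1, -2): internal (-1.1213, -1.7071); octagon support 2.0000 vs apothem 1 → ∉ W
#6 (1, 1, -3, -3): internal (-1.8284, 1.5858); octagon support 2.4142 vs apothem 1 → ∉ W
#7 (0, -3, -3, 2): internal (3.5355, 2.2929); octagon support 4.1213 vs apothem 1 → ∉ W

3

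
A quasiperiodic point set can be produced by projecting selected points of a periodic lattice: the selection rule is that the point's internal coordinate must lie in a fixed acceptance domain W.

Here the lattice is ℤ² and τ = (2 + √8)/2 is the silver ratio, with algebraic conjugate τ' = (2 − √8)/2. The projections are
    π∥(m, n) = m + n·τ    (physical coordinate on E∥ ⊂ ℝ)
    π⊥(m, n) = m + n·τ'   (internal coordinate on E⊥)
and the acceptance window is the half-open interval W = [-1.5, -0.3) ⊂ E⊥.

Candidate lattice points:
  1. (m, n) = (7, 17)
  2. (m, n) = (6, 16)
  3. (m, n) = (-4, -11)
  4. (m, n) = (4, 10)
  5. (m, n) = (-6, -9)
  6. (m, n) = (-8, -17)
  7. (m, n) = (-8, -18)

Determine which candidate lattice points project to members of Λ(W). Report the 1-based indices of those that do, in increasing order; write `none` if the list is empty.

τ' = (2−√8)/2 ≈ -0.41421.
[1] lift (7,17): star map gives -0.04163; window check -1.5 ≤ -0.04163 < -0.3 is false → out
[2] lift (6,16): star map gives -0.62742; window check -1.5 ≤ -0.62742 < -0.3 is true → IN Λ
[3] lift (-4,-11): star map gives 0.55635; window check -1.5 ≤ 0.55635 < -0.3 is false → out
[4] lift (4,10): star map gives -0.14214; window check -1.5 ≤ -0.14214 < -0.3 is false → out
[5] lift (-6,-9): star map gives -2.27208; window check -1.5 ≤ -2.27208 < -0.3 is false → out
[6] lift (-8,-17): star map gives -0.95837; window check -1.5 ≤ -0.95837 < -0.3 is true → IN Λ
[7] lift (-8,-18): star map gives -0.54416; window check -1.5 ≤ -0.54416 < -0.3 is true → IN Λ

2, 6, 7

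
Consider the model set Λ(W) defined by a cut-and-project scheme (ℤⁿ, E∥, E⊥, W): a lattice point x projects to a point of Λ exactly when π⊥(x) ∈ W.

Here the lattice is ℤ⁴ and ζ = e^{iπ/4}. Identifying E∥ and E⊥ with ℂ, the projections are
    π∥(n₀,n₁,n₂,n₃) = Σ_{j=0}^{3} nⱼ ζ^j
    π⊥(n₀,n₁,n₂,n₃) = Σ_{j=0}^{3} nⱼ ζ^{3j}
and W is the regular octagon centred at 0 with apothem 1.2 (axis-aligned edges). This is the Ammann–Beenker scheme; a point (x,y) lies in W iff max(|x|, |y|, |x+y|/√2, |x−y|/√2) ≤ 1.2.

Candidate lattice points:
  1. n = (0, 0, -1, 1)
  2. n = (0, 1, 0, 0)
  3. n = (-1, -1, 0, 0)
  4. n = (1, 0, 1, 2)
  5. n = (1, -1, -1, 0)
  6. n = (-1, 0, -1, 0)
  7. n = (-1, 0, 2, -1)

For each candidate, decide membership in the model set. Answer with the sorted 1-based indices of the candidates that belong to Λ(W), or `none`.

2, 3

Internal map: ζ^{3j} for j=0..3 gives (1,0), (−√2/2,√2/2), (0,−1), (√2/2,√2/2).
#1 (0, 0, -1, 1): internal (0.7071, 1.7071); octagon support 1.7071 vs apothem 1.2 → ∉ W
#2 (0, 1, 0, 0): internal (-0.7071, 0.7071); octagon support 1.0000 vs apothem 1.2 → ∈ W
#3 (-1, -1, 0, 0): internal (-0.2929, -0.7071); octagon support 0.7071 vs apothem 1.2 → ∈ W
#4 (1, 0, 1, 2): internal (2.4142, 0.4142); octagon support 2.4142 vs apothem 1.2 → ∉ W
#5 (1, -1, -1, 0): internal (1.7071, 0.2929); octagon support 1.7071 vs apothem 1.2 → ∉ W
#6 (-1, 0, -1, 0): internal (-1.0000, 1.0000); octagon support 1.4142 vs apothem 1.2 → ∉ W
#7 (-1, 0, 2, -1): internal (-1.7071, -2.7071); octagon support 3.1213 vs apothem 1.2 → ∉ W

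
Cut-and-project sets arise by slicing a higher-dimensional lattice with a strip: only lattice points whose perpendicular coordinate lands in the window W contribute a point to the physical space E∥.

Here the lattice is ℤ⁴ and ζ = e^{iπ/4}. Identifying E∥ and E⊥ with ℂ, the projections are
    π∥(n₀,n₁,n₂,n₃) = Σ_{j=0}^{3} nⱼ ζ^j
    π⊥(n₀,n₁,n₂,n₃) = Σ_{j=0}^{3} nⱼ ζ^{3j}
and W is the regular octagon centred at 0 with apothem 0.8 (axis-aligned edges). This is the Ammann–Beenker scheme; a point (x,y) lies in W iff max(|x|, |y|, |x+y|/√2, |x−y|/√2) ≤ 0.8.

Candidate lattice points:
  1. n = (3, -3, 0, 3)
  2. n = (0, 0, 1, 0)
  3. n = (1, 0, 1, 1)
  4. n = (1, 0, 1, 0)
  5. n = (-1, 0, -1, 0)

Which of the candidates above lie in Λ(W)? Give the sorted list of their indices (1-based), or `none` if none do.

Internal map: ζ^{3j} for j=0..3 gives (1,0), (−√2/2,√2/2), (0,−1), (√2/2,√2/2).
#1 (3, -3, 0, 3): internal (7.2426, 0.0000); octagon support 7.2426 vs apothem 0.8 → ∉ W
#2 (0, 0, 1, 0): internal (0.0000, -1.0000); octagon support 1.0000 vs apothem 0.8 → ∉ W
#3 (1, 0, 1, 1): internal (1.7071, -0.2929); octagon support 1.7071 vs apothem 0.8 → ∉ W
#4 (1, 0, 1, 0): internal (1.0000, -1.0000); octagon support 1.4142 vs apothem 0.8 → ∉ W
#5 (-1, 0, -1, 0): internal (-1.0000, 1.0000); octagon support 1.4142 vs apothem 0.8 → ∉ W

none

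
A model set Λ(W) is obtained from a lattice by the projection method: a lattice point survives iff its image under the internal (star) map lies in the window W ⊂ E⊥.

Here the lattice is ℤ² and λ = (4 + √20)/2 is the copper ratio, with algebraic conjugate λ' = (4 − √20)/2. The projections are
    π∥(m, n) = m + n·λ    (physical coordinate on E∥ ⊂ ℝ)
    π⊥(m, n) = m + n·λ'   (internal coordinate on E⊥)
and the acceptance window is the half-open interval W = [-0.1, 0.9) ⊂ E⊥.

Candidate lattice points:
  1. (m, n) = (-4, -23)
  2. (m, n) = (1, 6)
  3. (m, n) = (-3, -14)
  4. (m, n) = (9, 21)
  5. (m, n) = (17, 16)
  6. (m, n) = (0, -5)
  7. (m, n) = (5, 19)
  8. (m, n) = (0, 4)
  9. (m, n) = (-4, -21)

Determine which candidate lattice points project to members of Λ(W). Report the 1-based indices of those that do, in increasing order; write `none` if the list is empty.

Numerically λ ≈ 4.236068 and λ' = −1/λ ≈ -0.236068.
#1 (-4,-23): internal coord -4 + (-23)·λ' = +1.429563; +1.429563 ∉ [-0.1, 0.9) → out
#2 (1,6): internal coord 1 + (6)·λ' = -0.416408; -0.416408 ∉ [-0.1, 0.9) → out
#3 (-3,-14): internal coord -3 + (-14)·λ' = +0.304952; +0.304952 ∈ [-0.1, 0.9) → IN Λ
#4 (9,21): internal coord 9 + (21)·λ' = +4.042572; +4.042572 ∉ [-0.1, 0.9) → out
#5 (17,16): internal coord 17 + (16)·λ' = +13.222912; +13.222912 ∉ [-0.1, 0.9) → out
#6 (0,-5): internal coord 0 + (-5)·λ' = +1.180340; +1.180340 ∉ [-0.1, 0.9) → out
#7 (5,19): internal coord 5 + (19)·λ' = +0.514708; +0.514708 ∈ [-0.1, 0.9) → IN Λ
#8 (0,4): internal coord 0 + (4)·λ' = -0.944272; -0.944272 ∉ [-0.1, 0.9) → out
#9 (-4,-21): internal coord -4 + (-21)·λ' = +0.957428; +0.957428 ∉ [-0.1, 0.9) → out

3, 7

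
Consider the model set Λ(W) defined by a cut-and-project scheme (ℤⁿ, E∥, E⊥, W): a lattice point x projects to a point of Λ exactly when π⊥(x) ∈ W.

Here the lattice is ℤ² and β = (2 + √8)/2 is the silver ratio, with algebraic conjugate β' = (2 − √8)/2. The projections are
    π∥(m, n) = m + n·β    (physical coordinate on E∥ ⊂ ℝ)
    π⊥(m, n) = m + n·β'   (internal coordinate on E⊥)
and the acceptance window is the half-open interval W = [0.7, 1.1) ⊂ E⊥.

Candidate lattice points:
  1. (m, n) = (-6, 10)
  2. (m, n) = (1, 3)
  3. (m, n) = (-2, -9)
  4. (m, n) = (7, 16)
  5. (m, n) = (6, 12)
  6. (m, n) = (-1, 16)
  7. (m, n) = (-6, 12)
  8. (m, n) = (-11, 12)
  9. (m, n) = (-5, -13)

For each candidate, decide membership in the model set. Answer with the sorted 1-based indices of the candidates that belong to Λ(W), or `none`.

5

Compute β' = (2−√8)/2 = -0.4142, so π⊥(m,n) = m -0.4142·n.
[1] lift (-6,10): star map gives -10.1421; window check 0.7 ≤ -10.1421 < 1.1 is false → out
[2] lift (1,3): star map gives -0.2426; window check 0.7 ≤ -0.2426 < 1.1 is false → out
[3] lift (-2,-9): star map gives 1.7279; window check 0.7 ≤ 1.7279 < 1.1 is false → out
[4] lift (7,16): star map gives 0.3726; window check 0.7 ≤ 0.3726 < 1.1 is false → out
[5] lift (6,12): star map gives 1.0294; window check 0.7 ≤ 1.0294 < 1.1 is true → IN Λ
[6] lift (-1,16): star map gives -7.6274; window check 0.7 ≤ -7.6274 < 1.1 is false → out
[7] lift (-6,12): star map gives -10.9706; window check 0.7 ≤ -10.9706 < 1.1 is false → out
[8] lift (-11,12): star map gives -15.9706; window check 0.7 ≤ -15.9706 < 1.1 is false → out
[9] lift (-5,-13): star map gives 0.3848; window check 0.7 ≤ 0.3848 < 1.1 is false → out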